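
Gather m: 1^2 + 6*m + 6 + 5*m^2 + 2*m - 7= 5*m^2 + 8*m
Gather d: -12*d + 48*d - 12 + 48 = 36*d + 36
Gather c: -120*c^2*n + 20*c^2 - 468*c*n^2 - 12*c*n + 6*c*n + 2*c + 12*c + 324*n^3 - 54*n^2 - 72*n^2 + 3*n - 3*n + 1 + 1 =c^2*(20 - 120*n) + c*(-468*n^2 - 6*n + 14) + 324*n^3 - 126*n^2 + 2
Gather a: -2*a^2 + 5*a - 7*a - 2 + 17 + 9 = -2*a^2 - 2*a + 24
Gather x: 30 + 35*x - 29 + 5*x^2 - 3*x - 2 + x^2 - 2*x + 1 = 6*x^2 + 30*x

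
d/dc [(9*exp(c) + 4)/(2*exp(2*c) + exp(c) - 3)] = (-(4*exp(c) + 1)*(9*exp(c) + 4) + 18*exp(2*c) + 9*exp(c) - 27)*exp(c)/(2*exp(2*c) + exp(c) - 3)^2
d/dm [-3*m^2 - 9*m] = -6*m - 9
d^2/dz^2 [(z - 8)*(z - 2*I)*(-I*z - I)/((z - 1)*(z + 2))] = (z^3*(32 - 4*I) + z^2*(72 + 96*I) + z*(264 + 72*I) + 136 + 88*I)/(z^6 + 3*z^5 - 3*z^4 - 11*z^3 + 6*z^2 + 12*z - 8)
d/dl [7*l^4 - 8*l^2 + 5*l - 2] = 28*l^3 - 16*l + 5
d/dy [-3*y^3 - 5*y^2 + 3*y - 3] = -9*y^2 - 10*y + 3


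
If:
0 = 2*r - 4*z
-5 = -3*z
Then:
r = 10/3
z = 5/3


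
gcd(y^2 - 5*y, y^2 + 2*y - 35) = y - 5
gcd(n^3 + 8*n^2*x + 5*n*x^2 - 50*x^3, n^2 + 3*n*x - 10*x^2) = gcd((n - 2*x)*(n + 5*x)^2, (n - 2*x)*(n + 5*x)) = -n^2 - 3*n*x + 10*x^2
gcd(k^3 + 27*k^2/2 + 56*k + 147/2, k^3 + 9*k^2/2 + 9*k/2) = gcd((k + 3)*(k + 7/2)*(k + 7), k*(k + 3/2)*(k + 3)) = k + 3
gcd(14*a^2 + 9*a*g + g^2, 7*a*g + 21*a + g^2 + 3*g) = 7*a + g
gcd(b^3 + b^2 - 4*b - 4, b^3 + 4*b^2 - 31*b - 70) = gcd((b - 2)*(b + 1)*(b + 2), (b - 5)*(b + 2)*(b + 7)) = b + 2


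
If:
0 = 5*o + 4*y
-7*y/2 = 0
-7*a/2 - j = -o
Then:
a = -2*j/7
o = 0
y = 0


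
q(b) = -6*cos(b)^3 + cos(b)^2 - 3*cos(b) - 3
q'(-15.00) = -9.69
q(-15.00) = 2.49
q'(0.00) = 0.00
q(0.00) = -11.00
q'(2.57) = 9.42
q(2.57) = 3.80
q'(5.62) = -7.76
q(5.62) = -7.68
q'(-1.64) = -3.22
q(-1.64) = -2.79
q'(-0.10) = -1.88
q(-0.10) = -10.91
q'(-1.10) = -5.17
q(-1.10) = -4.72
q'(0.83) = 7.27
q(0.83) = -6.41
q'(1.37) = 3.25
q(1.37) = -3.61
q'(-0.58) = -7.63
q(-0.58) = -8.32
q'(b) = 18*sin(b)*cos(b)^2 - 2*sin(b)*cos(b) + 3*sin(b)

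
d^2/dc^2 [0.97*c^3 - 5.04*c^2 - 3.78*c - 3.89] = 5.82*c - 10.08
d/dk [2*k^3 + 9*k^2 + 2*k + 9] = 6*k^2 + 18*k + 2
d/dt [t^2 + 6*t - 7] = 2*t + 6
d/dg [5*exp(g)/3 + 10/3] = 5*exp(g)/3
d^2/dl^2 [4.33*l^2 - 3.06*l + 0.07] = 8.66000000000000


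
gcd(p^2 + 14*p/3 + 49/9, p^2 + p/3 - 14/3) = p + 7/3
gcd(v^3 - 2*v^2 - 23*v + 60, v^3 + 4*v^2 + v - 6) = 1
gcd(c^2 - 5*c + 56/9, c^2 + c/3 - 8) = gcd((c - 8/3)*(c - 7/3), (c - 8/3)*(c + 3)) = c - 8/3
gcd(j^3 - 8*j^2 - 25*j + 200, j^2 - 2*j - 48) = j - 8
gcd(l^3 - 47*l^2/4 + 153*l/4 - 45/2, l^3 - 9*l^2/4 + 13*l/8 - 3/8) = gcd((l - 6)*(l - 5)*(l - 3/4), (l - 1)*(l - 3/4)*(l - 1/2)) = l - 3/4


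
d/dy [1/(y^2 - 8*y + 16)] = 2*(4 - y)/(y^2 - 8*y + 16)^2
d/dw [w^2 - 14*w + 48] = 2*w - 14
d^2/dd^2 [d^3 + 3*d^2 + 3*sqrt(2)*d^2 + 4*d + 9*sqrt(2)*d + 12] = 6*d + 6 + 6*sqrt(2)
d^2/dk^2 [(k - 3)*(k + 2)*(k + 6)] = 6*k + 10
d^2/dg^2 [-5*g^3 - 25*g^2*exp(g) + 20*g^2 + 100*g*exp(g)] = -25*g^2*exp(g) - 30*g + 150*exp(g) + 40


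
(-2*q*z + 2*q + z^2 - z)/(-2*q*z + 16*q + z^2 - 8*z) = (z - 1)/(z - 8)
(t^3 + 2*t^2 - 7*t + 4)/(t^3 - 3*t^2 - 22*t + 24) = (t - 1)/(t - 6)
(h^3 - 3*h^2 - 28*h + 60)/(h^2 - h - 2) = (h^2 - h - 30)/(h + 1)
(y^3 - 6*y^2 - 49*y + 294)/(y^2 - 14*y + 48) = (y^2 - 49)/(y - 8)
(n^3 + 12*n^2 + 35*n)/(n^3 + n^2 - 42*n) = (n + 5)/(n - 6)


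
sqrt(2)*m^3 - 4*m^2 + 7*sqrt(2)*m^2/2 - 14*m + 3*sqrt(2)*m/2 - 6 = (m + 3)*(m - 2*sqrt(2))*(sqrt(2)*m + sqrt(2)/2)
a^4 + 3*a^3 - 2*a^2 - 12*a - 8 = (a - 2)*(a + 1)*(a + 2)^2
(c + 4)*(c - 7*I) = c^2 + 4*c - 7*I*c - 28*I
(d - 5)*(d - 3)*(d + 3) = d^3 - 5*d^2 - 9*d + 45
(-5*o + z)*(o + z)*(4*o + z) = -20*o^3 - 21*o^2*z + z^3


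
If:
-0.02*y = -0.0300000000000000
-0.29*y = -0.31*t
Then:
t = 1.40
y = 1.50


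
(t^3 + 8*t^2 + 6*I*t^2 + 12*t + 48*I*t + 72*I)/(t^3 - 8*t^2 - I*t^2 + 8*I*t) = (t^3 + t^2*(8 + 6*I) + 12*t*(1 + 4*I) + 72*I)/(t*(t^2 + t*(-8 - I) + 8*I))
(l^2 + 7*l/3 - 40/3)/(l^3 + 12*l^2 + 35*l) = (l - 8/3)/(l*(l + 7))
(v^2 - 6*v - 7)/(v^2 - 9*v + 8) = (v^2 - 6*v - 7)/(v^2 - 9*v + 8)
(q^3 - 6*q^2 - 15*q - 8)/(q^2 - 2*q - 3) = (q^2 - 7*q - 8)/(q - 3)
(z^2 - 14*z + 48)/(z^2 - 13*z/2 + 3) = 2*(z - 8)/(2*z - 1)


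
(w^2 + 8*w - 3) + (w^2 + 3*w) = 2*w^2 + 11*w - 3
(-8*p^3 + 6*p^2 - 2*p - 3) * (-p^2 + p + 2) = 8*p^5 - 14*p^4 - 8*p^3 + 13*p^2 - 7*p - 6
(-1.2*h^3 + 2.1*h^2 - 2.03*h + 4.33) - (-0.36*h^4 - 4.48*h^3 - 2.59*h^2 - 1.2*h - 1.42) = 0.36*h^4 + 3.28*h^3 + 4.69*h^2 - 0.83*h + 5.75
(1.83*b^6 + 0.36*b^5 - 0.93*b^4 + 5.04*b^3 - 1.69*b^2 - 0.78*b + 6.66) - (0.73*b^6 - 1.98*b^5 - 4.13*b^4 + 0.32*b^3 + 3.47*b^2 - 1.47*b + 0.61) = 1.1*b^6 + 2.34*b^5 + 3.2*b^4 + 4.72*b^3 - 5.16*b^2 + 0.69*b + 6.05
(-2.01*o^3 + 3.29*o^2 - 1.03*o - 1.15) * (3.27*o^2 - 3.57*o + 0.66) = -6.5727*o^5 + 17.934*o^4 - 16.44*o^3 + 2.088*o^2 + 3.4257*o - 0.759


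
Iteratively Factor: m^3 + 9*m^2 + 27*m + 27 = (m + 3)*(m^2 + 6*m + 9) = (m + 3)^2*(m + 3)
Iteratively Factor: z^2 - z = (z)*(z - 1)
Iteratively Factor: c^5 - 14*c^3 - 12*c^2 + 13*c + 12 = (c - 1)*(c^4 + c^3 - 13*c^2 - 25*c - 12) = (c - 1)*(c + 3)*(c^3 - 2*c^2 - 7*c - 4) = (c - 1)*(c + 1)*(c + 3)*(c^2 - 3*c - 4) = (c - 1)*(c + 1)^2*(c + 3)*(c - 4)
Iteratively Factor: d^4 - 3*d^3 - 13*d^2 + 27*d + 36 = (d + 3)*(d^3 - 6*d^2 + 5*d + 12) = (d - 4)*(d + 3)*(d^2 - 2*d - 3) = (d - 4)*(d + 1)*(d + 3)*(d - 3)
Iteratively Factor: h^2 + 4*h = (h)*(h + 4)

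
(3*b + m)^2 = 9*b^2 + 6*b*m + m^2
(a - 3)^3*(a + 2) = a^4 - 7*a^3 + 9*a^2 + 27*a - 54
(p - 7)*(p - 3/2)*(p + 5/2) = p^3 - 6*p^2 - 43*p/4 + 105/4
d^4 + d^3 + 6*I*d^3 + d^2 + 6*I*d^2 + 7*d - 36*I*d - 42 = (d - 2)*(d + 3)*(d - I)*(d + 7*I)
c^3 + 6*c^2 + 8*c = c*(c + 2)*(c + 4)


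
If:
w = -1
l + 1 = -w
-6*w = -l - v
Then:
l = 0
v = -6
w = -1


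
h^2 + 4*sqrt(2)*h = h*(h + 4*sqrt(2))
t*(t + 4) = t^2 + 4*t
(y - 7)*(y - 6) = y^2 - 13*y + 42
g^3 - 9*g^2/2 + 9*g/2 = g*(g - 3)*(g - 3/2)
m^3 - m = m*(m - 1)*(m + 1)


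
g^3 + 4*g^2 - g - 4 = (g - 1)*(g + 1)*(g + 4)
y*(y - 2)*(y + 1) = y^3 - y^2 - 2*y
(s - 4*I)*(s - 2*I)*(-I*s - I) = -I*s^3 - 6*s^2 - I*s^2 - 6*s + 8*I*s + 8*I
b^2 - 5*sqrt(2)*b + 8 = (b - 4*sqrt(2))*(b - sqrt(2))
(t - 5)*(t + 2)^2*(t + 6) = t^4 + 5*t^3 - 22*t^2 - 116*t - 120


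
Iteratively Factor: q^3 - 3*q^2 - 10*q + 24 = (q - 2)*(q^2 - q - 12) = (q - 2)*(q + 3)*(q - 4)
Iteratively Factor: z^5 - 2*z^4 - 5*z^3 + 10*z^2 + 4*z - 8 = (z - 1)*(z^4 - z^3 - 6*z^2 + 4*z + 8) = (z - 2)*(z - 1)*(z^3 + z^2 - 4*z - 4) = (z - 2)*(z - 1)*(z + 2)*(z^2 - z - 2) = (z - 2)^2*(z - 1)*(z + 2)*(z + 1)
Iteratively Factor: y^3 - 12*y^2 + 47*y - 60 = (y - 3)*(y^2 - 9*y + 20) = (y - 5)*(y - 3)*(y - 4)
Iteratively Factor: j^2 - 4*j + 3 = (j - 3)*(j - 1)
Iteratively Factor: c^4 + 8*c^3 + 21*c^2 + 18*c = (c + 3)*(c^3 + 5*c^2 + 6*c) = (c + 2)*(c + 3)*(c^2 + 3*c) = c*(c + 2)*(c + 3)*(c + 3)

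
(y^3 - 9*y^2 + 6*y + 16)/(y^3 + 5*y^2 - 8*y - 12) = (y - 8)/(y + 6)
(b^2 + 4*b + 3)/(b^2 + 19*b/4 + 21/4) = 4*(b + 1)/(4*b + 7)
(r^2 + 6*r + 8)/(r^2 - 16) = (r + 2)/(r - 4)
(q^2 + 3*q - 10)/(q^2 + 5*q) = (q - 2)/q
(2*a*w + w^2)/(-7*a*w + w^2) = (2*a + w)/(-7*a + w)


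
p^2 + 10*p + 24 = (p + 4)*(p + 6)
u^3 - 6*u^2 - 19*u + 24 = (u - 8)*(u - 1)*(u + 3)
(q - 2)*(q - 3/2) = q^2 - 7*q/2 + 3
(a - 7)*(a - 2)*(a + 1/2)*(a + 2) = a^4 - 13*a^3/2 - 15*a^2/2 + 26*a + 14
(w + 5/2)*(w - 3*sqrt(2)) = w^2 - 3*sqrt(2)*w + 5*w/2 - 15*sqrt(2)/2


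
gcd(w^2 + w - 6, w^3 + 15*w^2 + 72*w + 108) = w + 3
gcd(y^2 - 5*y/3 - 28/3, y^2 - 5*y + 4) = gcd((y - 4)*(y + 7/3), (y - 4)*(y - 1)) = y - 4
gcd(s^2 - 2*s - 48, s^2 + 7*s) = 1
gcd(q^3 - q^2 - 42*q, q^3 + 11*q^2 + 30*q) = q^2 + 6*q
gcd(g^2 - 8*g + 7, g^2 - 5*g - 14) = g - 7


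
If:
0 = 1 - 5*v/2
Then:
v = 2/5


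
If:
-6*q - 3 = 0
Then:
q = -1/2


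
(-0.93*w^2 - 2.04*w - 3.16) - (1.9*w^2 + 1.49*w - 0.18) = -2.83*w^2 - 3.53*w - 2.98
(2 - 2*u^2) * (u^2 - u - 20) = -2*u^4 + 2*u^3 + 42*u^2 - 2*u - 40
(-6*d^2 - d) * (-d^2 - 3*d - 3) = 6*d^4 + 19*d^3 + 21*d^2 + 3*d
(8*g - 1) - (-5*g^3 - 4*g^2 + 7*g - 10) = 5*g^3 + 4*g^2 + g + 9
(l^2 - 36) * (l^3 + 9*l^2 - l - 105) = l^5 + 9*l^4 - 37*l^3 - 429*l^2 + 36*l + 3780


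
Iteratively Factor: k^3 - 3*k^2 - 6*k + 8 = (k - 4)*(k^2 + k - 2) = (k - 4)*(k + 2)*(k - 1)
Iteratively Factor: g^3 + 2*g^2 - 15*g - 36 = (g - 4)*(g^2 + 6*g + 9) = (g - 4)*(g + 3)*(g + 3)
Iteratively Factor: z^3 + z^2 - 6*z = (z - 2)*(z^2 + 3*z) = (z - 2)*(z + 3)*(z)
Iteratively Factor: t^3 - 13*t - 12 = (t + 1)*(t^2 - t - 12) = (t - 4)*(t + 1)*(t + 3)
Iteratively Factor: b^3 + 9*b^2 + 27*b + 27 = (b + 3)*(b^2 + 6*b + 9) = (b + 3)^2*(b + 3)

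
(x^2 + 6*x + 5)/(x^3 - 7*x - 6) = (x + 5)/(x^2 - x - 6)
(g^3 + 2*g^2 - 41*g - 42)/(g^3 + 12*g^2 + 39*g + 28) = (g - 6)/(g + 4)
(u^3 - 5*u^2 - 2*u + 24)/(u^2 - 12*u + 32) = (u^2 - u - 6)/(u - 8)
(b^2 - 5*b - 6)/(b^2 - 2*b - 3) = (b - 6)/(b - 3)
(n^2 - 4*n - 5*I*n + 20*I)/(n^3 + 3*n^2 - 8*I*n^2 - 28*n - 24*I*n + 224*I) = (n - 5*I)/(n^2 + n*(7 - 8*I) - 56*I)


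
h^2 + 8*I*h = h*(h + 8*I)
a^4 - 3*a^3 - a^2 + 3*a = a*(a - 3)*(a - 1)*(a + 1)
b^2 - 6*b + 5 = (b - 5)*(b - 1)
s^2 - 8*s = s*(s - 8)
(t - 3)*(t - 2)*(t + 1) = t^3 - 4*t^2 + t + 6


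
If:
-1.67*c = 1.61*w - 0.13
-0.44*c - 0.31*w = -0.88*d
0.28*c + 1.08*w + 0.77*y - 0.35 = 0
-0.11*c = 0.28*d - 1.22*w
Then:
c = 0.06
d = 0.04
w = 0.01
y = 0.41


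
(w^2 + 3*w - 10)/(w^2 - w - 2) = (w + 5)/(w + 1)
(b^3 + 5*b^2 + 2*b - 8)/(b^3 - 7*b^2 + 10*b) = (b^3 + 5*b^2 + 2*b - 8)/(b*(b^2 - 7*b + 10))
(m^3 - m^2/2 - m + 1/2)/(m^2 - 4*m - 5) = (2*m^2 - 3*m + 1)/(2*(m - 5))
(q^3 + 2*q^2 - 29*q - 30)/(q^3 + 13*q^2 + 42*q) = (q^2 - 4*q - 5)/(q*(q + 7))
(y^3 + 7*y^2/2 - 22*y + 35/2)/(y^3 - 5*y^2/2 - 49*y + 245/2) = (y - 1)/(y - 7)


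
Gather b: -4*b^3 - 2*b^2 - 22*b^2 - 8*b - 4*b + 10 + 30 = -4*b^3 - 24*b^2 - 12*b + 40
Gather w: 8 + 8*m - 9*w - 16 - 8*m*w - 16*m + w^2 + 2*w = -8*m + w^2 + w*(-8*m - 7) - 8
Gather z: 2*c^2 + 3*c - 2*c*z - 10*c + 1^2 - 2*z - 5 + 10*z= 2*c^2 - 7*c + z*(8 - 2*c) - 4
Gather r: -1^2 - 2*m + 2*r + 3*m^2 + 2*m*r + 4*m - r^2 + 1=3*m^2 + 2*m - r^2 + r*(2*m + 2)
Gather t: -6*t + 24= 24 - 6*t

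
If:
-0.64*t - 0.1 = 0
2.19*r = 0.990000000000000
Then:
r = 0.45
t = -0.16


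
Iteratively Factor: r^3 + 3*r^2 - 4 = (r + 2)*(r^2 + r - 2) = (r - 1)*(r + 2)*(r + 2)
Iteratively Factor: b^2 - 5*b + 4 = (b - 1)*(b - 4)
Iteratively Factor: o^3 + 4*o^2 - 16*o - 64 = (o - 4)*(o^2 + 8*o + 16) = (o - 4)*(o + 4)*(o + 4)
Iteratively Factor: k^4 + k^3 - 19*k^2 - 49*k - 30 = (k + 2)*(k^3 - k^2 - 17*k - 15) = (k + 1)*(k + 2)*(k^2 - 2*k - 15) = (k + 1)*(k + 2)*(k + 3)*(k - 5)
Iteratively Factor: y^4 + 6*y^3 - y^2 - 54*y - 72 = (y + 4)*(y^3 + 2*y^2 - 9*y - 18) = (y + 3)*(y + 4)*(y^2 - y - 6) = (y - 3)*(y + 3)*(y + 4)*(y + 2)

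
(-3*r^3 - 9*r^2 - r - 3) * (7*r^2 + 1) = -21*r^5 - 63*r^4 - 10*r^3 - 30*r^2 - r - 3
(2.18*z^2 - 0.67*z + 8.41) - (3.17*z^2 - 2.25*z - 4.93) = -0.99*z^2 + 1.58*z + 13.34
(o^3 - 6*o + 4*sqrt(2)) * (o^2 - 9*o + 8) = o^5 - 9*o^4 + 2*o^3 + 4*sqrt(2)*o^2 + 54*o^2 - 36*sqrt(2)*o - 48*o + 32*sqrt(2)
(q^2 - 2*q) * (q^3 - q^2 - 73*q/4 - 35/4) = q^5 - 3*q^4 - 65*q^3/4 + 111*q^2/4 + 35*q/2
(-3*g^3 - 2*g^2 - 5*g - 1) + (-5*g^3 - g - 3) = -8*g^3 - 2*g^2 - 6*g - 4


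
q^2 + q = q*(q + 1)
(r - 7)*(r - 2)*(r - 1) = r^3 - 10*r^2 + 23*r - 14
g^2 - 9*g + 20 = (g - 5)*(g - 4)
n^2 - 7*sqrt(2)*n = n*(n - 7*sqrt(2))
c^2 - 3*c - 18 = (c - 6)*(c + 3)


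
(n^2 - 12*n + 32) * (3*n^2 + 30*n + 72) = 3*n^4 - 6*n^3 - 192*n^2 + 96*n + 2304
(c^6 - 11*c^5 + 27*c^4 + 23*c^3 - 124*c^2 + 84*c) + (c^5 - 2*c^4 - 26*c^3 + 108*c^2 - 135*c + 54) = c^6 - 10*c^5 + 25*c^4 - 3*c^3 - 16*c^2 - 51*c + 54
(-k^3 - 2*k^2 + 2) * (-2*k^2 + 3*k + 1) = 2*k^5 + k^4 - 7*k^3 - 6*k^2 + 6*k + 2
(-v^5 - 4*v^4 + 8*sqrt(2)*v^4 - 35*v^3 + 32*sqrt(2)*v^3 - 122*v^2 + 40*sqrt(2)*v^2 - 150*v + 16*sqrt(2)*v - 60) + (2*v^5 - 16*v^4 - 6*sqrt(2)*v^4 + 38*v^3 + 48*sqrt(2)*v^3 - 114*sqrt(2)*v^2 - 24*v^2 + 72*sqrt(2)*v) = v^5 - 20*v^4 + 2*sqrt(2)*v^4 + 3*v^3 + 80*sqrt(2)*v^3 - 146*v^2 - 74*sqrt(2)*v^2 - 150*v + 88*sqrt(2)*v - 60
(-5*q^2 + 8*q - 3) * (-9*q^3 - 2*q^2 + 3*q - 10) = 45*q^5 - 62*q^4 - 4*q^3 + 80*q^2 - 89*q + 30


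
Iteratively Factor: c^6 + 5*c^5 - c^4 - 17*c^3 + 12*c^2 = (c)*(c^5 + 5*c^4 - c^3 - 17*c^2 + 12*c) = c*(c - 1)*(c^4 + 6*c^3 + 5*c^2 - 12*c) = c*(c - 1)^2*(c^3 + 7*c^2 + 12*c) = c*(c - 1)^2*(c + 4)*(c^2 + 3*c) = c*(c - 1)^2*(c + 3)*(c + 4)*(c)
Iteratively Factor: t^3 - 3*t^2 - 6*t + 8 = (t + 2)*(t^2 - 5*t + 4) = (t - 1)*(t + 2)*(t - 4)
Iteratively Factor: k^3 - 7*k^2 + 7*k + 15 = (k - 3)*(k^2 - 4*k - 5) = (k - 5)*(k - 3)*(k + 1)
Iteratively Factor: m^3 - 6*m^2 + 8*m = (m - 4)*(m^2 - 2*m) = m*(m - 4)*(m - 2)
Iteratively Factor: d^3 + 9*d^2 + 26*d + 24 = (d + 3)*(d^2 + 6*d + 8) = (d + 3)*(d + 4)*(d + 2)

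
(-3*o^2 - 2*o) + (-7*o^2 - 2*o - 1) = -10*o^2 - 4*o - 1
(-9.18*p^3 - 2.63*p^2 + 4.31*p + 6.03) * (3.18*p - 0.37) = -29.1924*p^4 - 4.9668*p^3 + 14.6789*p^2 + 17.5807*p - 2.2311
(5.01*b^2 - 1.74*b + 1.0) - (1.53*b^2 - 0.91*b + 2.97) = 3.48*b^2 - 0.83*b - 1.97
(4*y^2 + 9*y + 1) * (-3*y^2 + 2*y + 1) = -12*y^4 - 19*y^3 + 19*y^2 + 11*y + 1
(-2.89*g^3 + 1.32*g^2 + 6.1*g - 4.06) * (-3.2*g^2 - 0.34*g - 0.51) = 9.248*g^5 - 3.2414*g^4 - 18.4949*g^3 + 10.2448*g^2 - 1.7306*g + 2.0706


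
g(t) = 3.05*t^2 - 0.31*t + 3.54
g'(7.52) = 45.56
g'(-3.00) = -18.61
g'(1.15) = 6.70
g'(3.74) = 22.50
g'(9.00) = 54.59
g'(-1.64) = -10.31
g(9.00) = 247.80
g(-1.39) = 9.86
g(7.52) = 173.69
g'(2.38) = 14.21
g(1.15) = 7.22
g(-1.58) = 11.64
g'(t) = 6.1*t - 0.31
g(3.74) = 45.04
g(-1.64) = 12.25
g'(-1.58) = -9.95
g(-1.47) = 10.59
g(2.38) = 20.08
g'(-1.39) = -8.79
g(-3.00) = 31.92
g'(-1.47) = -9.28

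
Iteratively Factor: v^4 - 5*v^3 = (v - 5)*(v^3) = v*(v - 5)*(v^2) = v^2*(v - 5)*(v)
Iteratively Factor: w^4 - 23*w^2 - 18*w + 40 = (w + 4)*(w^3 - 4*w^2 - 7*w + 10) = (w + 2)*(w + 4)*(w^2 - 6*w + 5) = (w - 5)*(w + 2)*(w + 4)*(w - 1)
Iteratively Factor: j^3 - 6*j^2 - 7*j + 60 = (j - 4)*(j^2 - 2*j - 15) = (j - 5)*(j - 4)*(j + 3)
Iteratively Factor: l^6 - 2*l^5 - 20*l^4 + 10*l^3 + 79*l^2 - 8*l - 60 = (l + 2)*(l^5 - 4*l^4 - 12*l^3 + 34*l^2 + 11*l - 30) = (l + 1)*(l + 2)*(l^4 - 5*l^3 - 7*l^2 + 41*l - 30) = (l + 1)*(l + 2)*(l + 3)*(l^3 - 8*l^2 + 17*l - 10) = (l - 1)*(l + 1)*(l + 2)*(l + 3)*(l^2 - 7*l + 10) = (l - 2)*(l - 1)*(l + 1)*(l + 2)*(l + 3)*(l - 5)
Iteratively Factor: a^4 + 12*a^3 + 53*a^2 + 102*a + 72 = (a + 3)*(a^3 + 9*a^2 + 26*a + 24) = (a + 3)*(a + 4)*(a^2 + 5*a + 6) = (a + 3)^2*(a + 4)*(a + 2)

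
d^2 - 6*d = d*(d - 6)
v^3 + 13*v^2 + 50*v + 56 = (v + 2)*(v + 4)*(v + 7)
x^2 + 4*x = x*(x + 4)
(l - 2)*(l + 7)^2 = l^3 + 12*l^2 + 21*l - 98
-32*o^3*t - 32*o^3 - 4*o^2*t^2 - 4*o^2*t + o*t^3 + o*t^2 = (-8*o + t)*(4*o + t)*(o*t + o)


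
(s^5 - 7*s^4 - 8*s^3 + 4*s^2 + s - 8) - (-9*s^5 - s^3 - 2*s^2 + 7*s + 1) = 10*s^5 - 7*s^4 - 7*s^3 + 6*s^2 - 6*s - 9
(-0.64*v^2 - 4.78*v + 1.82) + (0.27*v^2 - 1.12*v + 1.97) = -0.37*v^2 - 5.9*v + 3.79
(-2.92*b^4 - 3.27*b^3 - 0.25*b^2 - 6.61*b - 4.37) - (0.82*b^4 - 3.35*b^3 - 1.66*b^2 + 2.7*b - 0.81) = -3.74*b^4 + 0.0800000000000001*b^3 + 1.41*b^2 - 9.31*b - 3.56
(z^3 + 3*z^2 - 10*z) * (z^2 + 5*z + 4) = z^5 + 8*z^4 + 9*z^3 - 38*z^2 - 40*z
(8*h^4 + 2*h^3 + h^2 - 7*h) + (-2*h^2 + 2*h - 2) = 8*h^4 + 2*h^3 - h^2 - 5*h - 2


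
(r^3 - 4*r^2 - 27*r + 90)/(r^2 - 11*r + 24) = (r^2 - r - 30)/(r - 8)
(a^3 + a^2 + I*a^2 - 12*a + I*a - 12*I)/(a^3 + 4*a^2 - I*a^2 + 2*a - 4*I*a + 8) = (a - 3)/(a - 2*I)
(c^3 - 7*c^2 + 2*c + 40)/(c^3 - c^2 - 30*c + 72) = (c^2 - 3*c - 10)/(c^2 + 3*c - 18)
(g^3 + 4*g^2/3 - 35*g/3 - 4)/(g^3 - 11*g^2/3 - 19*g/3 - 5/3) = (g^2 + g - 12)/(g^2 - 4*g - 5)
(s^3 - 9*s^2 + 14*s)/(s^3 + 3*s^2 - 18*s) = (s^2 - 9*s + 14)/(s^2 + 3*s - 18)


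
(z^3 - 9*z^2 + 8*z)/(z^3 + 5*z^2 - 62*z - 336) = z*(z - 1)/(z^2 + 13*z + 42)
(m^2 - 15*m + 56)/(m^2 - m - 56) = (m - 7)/(m + 7)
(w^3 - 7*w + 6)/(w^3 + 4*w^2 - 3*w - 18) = (w - 1)/(w + 3)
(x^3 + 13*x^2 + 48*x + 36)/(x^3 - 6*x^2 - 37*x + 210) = (x^2 + 7*x + 6)/(x^2 - 12*x + 35)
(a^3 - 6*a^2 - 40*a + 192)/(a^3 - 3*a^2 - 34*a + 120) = (a - 8)/(a - 5)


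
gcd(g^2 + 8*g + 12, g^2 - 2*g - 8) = g + 2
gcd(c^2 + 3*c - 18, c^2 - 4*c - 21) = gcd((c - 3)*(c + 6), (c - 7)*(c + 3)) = 1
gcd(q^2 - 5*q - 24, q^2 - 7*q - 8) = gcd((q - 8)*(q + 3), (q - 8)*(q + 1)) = q - 8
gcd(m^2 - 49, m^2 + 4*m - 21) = m + 7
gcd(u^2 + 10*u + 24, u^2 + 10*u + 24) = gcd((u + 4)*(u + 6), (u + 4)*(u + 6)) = u^2 + 10*u + 24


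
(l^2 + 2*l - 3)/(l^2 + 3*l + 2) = (l^2 + 2*l - 3)/(l^2 + 3*l + 2)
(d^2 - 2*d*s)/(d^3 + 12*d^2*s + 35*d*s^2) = (d - 2*s)/(d^2 + 12*d*s + 35*s^2)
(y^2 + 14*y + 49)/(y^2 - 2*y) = (y^2 + 14*y + 49)/(y*(y - 2))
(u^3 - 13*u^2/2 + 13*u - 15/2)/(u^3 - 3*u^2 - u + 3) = (u - 5/2)/(u + 1)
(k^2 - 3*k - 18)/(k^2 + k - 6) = (k - 6)/(k - 2)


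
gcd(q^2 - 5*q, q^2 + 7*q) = q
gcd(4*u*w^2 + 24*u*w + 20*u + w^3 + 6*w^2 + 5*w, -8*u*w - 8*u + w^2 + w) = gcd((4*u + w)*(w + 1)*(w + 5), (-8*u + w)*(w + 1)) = w + 1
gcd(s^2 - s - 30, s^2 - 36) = s - 6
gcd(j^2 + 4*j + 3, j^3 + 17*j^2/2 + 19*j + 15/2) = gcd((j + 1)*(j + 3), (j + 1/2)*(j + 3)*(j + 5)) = j + 3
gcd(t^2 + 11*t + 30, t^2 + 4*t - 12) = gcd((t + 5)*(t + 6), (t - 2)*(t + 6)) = t + 6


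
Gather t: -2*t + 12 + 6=18 - 2*t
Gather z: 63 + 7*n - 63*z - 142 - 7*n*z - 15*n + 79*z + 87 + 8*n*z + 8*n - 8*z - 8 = z*(n + 8)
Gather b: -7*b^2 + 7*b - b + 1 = -7*b^2 + 6*b + 1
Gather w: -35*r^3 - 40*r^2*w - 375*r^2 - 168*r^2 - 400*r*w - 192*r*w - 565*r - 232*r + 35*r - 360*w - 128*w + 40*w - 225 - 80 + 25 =-35*r^3 - 543*r^2 - 762*r + w*(-40*r^2 - 592*r - 448) - 280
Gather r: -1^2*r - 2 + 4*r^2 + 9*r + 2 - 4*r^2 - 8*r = 0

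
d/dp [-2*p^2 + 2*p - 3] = 2 - 4*p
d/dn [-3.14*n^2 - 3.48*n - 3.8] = -6.28*n - 3.48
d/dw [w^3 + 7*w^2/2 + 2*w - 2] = 3*w^2 + 7*w + 2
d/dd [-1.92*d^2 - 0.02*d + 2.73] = -3.84*d - 0.02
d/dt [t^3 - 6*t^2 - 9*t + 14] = 3*t^2 - 12*t - 9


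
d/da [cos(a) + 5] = -sin(a)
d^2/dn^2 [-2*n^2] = -4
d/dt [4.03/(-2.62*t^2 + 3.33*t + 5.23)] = (21.1172*t - 13.4199)/(-2.62*t^2 + 3.33*t + 5.23)^2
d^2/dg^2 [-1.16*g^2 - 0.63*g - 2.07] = -2.32000000000000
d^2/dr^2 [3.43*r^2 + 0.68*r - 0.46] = 6.86000000000000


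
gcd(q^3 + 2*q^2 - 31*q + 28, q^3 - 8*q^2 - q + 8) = q - 1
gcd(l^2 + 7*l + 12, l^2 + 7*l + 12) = l^2 + 7*l + 12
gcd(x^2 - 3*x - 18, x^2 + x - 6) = x + 3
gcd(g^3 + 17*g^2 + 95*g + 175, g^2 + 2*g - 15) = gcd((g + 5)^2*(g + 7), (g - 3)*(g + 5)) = g + 5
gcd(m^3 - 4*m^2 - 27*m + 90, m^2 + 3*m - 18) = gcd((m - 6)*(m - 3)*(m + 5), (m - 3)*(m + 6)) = m - 3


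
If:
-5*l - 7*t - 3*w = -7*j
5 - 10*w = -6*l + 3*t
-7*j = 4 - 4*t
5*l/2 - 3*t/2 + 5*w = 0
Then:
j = -3616/4473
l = -145/213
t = -265/639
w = 46/213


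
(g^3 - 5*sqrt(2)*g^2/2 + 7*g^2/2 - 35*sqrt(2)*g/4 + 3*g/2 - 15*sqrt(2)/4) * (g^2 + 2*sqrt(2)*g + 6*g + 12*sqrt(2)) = g^5 - sqrt(2)*g^4/2 + 19*g^4/2 - 19*sqrt(2)*g^3/4 + 25*g^3/2 - 86*g^2 - 45*sqrt(2)*g^2/4 - 225*g - 9*sqrt(2)*g/2 - 90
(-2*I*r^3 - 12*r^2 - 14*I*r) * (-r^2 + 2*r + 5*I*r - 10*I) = 2*I*r^5 + 22*r^4 - 4*I*r^4 - 44*r^3 - 46*I*r^3 + 70*r^2 + 92*I*r^2 - 140*r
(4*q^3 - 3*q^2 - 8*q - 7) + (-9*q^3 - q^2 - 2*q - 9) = -5*q^3 - 4*q^2 - 10*q - 16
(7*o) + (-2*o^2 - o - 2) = -2*o^2 + 6*o - 2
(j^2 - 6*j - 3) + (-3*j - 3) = j^2 - 9*j - 6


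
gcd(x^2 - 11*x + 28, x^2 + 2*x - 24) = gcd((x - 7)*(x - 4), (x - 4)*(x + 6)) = x - 4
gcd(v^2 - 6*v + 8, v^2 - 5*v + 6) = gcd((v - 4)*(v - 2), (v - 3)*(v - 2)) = v - 2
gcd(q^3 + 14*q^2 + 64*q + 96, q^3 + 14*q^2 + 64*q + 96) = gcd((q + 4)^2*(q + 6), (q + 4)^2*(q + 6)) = q^3 + 14*q^2 + 64*q + 96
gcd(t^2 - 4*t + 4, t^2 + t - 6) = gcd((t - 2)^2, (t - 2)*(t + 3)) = t - 2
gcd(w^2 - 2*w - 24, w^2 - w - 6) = 1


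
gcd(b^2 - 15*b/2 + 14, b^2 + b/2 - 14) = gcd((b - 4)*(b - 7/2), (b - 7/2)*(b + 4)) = b - 7/2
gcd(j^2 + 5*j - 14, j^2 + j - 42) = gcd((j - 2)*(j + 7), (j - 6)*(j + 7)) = j + 7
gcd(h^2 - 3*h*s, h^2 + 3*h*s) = h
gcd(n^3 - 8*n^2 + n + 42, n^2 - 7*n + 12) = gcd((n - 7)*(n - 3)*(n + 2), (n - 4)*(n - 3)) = n - 3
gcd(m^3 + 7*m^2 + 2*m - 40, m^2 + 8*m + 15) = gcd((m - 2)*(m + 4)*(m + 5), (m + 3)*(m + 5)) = m + 5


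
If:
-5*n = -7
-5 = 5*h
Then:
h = -1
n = 7/5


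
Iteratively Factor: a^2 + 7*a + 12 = (a + 3)*(a + 4)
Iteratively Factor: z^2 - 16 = (z - 4)*(z + 4)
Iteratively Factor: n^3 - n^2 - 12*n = (n + 3)*(n^2 - 4*n) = n*(n + 3)*(n - 4)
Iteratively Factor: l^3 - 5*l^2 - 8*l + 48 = (l + 3)*(l^2 - 8*l + 16) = (l - 4)*(l + 3)*(l - 4)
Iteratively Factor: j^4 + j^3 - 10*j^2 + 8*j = (j + 4)*(j^3 - 3*j^2 + 2*j) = (j - 2)*(j + 4)*(j^2 - j) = (j - 2)*(j - 1)*(j + 4)*(j)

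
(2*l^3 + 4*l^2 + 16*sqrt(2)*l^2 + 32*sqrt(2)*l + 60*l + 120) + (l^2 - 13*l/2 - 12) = 2*l^3 + 5*l^2 + 16*sqrt(2)*l^2 + 32*sqrt(2)*l + 107*l/2 + 108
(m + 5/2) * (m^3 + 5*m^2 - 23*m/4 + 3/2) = m^4 + 15*m^3/2 + 27*m^2/4 - 103*m/8 + 15/4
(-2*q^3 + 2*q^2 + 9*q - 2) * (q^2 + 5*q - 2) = -2*q^5 - 8*q^4 + 23*q^3 + 39*q^2 - 28*q + 4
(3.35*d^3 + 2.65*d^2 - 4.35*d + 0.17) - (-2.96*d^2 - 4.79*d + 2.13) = 3.35*d^3 + 5.61*d^2 + 0.44*d - 1.96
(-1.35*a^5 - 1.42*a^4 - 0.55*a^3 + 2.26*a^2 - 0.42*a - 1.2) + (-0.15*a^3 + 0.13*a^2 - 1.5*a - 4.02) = -1.35*a^5 - 1.42*a^4 - 0.7*a^3 + 2.39*a^2 - 1.92*a - 5.22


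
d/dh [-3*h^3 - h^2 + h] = -9*h^2 - 2*h + 1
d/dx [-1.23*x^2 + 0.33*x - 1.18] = 0.33 - 2.46*x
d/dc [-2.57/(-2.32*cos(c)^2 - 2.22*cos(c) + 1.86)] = (11.9248*cos(c) + 5.7054)*sin(c)/(2.32*cos(c)^2 + 2.22*cos(c) - 1.86)^2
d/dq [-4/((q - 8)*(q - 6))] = 8*(q - 7)/((q - 8)^2*(q - 6)^2)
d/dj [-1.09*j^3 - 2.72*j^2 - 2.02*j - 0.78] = -3.27*j^2 - 5.44*j - 2.02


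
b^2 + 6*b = b*(b + 6)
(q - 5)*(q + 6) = q^2 + q - 30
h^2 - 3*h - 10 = (h - 5)*(h + 2)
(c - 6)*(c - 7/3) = c^2 - 25*c/3 + 14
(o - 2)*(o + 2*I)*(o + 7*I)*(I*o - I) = I*o^4 - 9*o^3 - 3*I*o^3 + 27*o^2 - 12*I*o^2 - 18*o + 42*I*o - 28*I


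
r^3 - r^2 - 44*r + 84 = (r - 6)*(r - 2)*(r + 7)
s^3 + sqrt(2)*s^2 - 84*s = s*(s - 6*sqrt(2))*(s + 7*sqrt(2))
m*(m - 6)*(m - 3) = m^3 - 9*m^2 + 18*m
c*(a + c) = a*c + c^2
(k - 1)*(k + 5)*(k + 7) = k^3 + 11*k^2 + 23*k - 35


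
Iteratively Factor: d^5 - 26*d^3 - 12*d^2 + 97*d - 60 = (d - 5)*(d^4 + 5*d^3 - d^2 - 17*d + 12) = (d - 5)*(d - 1)*(d^3 + 6*d^2 + 5*d - 12) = (d - 5)*(d - 1)^2*(d^2 + 7*d + 12) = (d - 5)*(d - 1)^2*(d + 4)*(d + 3)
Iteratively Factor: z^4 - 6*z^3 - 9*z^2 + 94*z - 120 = (z - 3)*(z^3 - 3*z^2 - 18*z + 40) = (z - 5)*(z - 3)*(z^2 + 2*z - 8) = (z - 5)*(z - 3)*(z + 4)*(z - 2)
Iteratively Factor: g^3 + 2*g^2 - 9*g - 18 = (g + 3)*(g^2 - g - 6) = (g + 2)*(g + 3)*(g - 3)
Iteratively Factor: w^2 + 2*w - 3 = (w + 3)*(w - 1)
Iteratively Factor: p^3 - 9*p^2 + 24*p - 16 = (p - 4)*(p^2 - 5*p + 4) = (p - 4)*(p - 1)*(p - 4)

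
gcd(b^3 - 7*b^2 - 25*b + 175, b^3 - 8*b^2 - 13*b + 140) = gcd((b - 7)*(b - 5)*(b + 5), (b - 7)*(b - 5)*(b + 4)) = b^2 - 12*b + 35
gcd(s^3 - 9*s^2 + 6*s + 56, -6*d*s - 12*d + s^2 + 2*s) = s + 2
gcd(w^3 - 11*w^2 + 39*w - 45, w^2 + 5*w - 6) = 1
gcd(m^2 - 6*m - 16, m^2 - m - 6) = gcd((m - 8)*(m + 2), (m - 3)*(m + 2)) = m + 2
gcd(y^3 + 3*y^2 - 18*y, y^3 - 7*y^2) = y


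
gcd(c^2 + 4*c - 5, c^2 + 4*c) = 1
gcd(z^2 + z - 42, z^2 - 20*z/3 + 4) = z - 6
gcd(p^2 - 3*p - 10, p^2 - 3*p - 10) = p^2 - 3*p - 10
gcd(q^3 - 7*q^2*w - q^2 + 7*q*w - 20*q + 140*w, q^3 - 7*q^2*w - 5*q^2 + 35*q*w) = q^2 - 7*q*w - 5*q + 35*w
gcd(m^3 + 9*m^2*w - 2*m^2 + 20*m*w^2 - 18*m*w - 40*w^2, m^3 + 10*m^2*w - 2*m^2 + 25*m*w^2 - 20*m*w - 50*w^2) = m^2 + 5*m*w - 2*m - 10*w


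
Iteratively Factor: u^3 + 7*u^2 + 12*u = (u + 4)*(u^2 + 3*u) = (u + 3)*(u + 4)*(u)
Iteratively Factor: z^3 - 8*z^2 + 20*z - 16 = (z - 2)*(z^2 - 6*z + 8) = (z - 4)*(z - 2)*(z - 2)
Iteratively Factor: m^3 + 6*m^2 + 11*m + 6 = (m + 2)*(m^2 + 4*m + 3) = (m + 1)*(m + 2)*(m + 3)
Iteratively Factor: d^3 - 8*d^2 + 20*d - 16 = (d - 2)*(d^2 - 6*d + 8) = (d - 2)^2*(d - 4)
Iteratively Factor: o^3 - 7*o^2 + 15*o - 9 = (o - 1)*(o^2 - 6*o + 9) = (o - 3)*(o - 1)*(o - 3)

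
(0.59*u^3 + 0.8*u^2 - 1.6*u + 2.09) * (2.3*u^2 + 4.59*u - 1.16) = 1.357*u^5 + 4.5481*u^4 - 0.692399999999999*u^3 - 3.465*u^2 + 11.4491*u - 2.4244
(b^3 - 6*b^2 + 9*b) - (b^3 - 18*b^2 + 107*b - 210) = 12*b^2 - 98*b + 210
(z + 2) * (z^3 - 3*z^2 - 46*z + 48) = z^4 - z^3 - 52*z^2 - 44*z + 96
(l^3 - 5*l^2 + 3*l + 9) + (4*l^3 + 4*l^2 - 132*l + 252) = 5*l^3 - l^2 - 129*l + 261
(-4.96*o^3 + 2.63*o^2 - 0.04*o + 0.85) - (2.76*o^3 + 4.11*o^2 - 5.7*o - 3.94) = -7.72*o^3 - 1.48*o^2 + 5.66*o + 4.79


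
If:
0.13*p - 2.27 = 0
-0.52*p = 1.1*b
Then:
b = -8.25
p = 17.46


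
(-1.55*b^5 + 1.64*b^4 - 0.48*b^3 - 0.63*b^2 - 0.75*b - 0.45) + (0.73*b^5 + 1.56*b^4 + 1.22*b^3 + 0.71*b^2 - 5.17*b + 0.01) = -0.82*b^5 + 3.2*b^4 + 0.74*b^3 + 0.08*b^2 - 5.92*b - 0.44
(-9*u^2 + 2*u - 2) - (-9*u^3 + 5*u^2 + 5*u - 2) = 9*u^3 - 14*u^2 - 3*u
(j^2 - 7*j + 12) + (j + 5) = j^2 - 6*j + 17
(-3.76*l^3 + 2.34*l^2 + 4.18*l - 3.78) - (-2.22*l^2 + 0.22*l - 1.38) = -3.76*l^3 + 4.56*l^2 + 3.96*l - 2.4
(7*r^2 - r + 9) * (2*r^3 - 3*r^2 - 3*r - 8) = 14*r^5 - 23*r^4 - 80*r^2 - 19*r - 72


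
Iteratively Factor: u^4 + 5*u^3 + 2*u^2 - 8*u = (u)*(u^3 + 5*u^2 + 2*u - 8) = u*(u + 2)*(u^2 + 3*u - 4) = u*(u + 2)*(u + 4)*(u - 1)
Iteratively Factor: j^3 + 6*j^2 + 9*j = (j + 3)*(j^2 + 3*j) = j*(j + 3)*(j + 3)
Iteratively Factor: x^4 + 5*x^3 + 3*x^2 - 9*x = (x - 1)*(x^3 + 6*x^2 + 9*x) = x*(x - 1)*(x^2 + 6*x + 9) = x*(x - 1)*(x + 3)*(x + 3)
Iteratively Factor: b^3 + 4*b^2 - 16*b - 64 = (b + 4)*(b^2 - 16) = (b + 4)^2*(b - 4)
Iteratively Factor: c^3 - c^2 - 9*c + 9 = (c - 1)*(c^2 - 9) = (c - 1)*(c + 3)*(c - 3)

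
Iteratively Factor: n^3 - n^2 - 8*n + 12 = (n - 2)*(n^2 + n - 6) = (n - 2)^2*(n + 3)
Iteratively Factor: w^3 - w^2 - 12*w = (w)*(w^2 - w - 12) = w*(w + 3)*(w - 4)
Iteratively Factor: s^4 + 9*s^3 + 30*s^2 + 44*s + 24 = (s + 2)*(s^3 + 7*s^2 + 16*s + 12) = (s + 2)^2*(s^2 + 5*s + 6) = (s + 2)^3*(s + 3)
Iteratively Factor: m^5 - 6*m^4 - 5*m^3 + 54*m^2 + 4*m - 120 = (m + 2)*(m^4 - 8*m^3 + 11*m^2 + 32*m - 60) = (m - 3)*(m + 2)*(m^3 - 5*m^2 - 4*m + 20) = (m - 3)*(m - 2)*(m + 2)*(m^2 - 3*m - 10) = (m - 3)*(m - 2)*(m + 2)^2*(m - 5)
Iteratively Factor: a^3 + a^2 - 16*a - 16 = (a + 4)*(a^2 - 3*a - 4) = (a + 1)*(a + 4)*(a - 4)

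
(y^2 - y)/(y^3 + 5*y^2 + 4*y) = (y - 1)/(y^2 + 5*y + 4)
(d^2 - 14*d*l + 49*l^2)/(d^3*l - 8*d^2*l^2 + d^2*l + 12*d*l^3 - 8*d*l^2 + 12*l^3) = (d^2 - 14*d*l + 49*l^2)/(l*(d^3 - 8*d^2*l + d^2 + 12*d*l^2 - 8*d*l + 12*l^2))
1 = 1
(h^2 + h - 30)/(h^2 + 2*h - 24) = (h - 5)/(h - 4)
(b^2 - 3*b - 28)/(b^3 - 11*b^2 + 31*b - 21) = (b + 4)/(b^2 - 4*b + 3)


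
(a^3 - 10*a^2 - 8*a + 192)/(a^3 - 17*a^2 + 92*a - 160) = (a^2 - 2*a - 24)/(a^2 - 9*a + 20)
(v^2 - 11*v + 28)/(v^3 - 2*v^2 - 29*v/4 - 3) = 4*(v - 7)/(4*v^2 + 8*v + 3)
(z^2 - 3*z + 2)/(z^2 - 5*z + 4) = (z - 2)/(z - 4)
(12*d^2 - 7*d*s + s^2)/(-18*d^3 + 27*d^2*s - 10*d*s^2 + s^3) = (-4*d + s)/(6*d^2 - 7*d*s + s^2)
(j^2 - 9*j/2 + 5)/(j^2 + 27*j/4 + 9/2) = 2*(2*j^2 - 9*j + 10)/(4*j^2 + 27*j + 18)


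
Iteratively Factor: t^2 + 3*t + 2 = (t + 1)*(t + 2)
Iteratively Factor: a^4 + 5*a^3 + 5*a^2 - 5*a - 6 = (a + 2)*(a^3 + 3*a^2 - a - 3) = (a + 1)*(a + 2)*(a^2 + 2*a - 3) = (a + 1)*(a + 2)*(a + 3)*(a - 1)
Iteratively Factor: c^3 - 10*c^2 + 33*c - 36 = (c - 3)*(c^2 - 7*c + 12) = (c - 3)^2*(c - 4)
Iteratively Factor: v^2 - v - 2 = (v - 2)*(v + 1)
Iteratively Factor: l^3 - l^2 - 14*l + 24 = (l - 3)*(l^2 + 2*l - 8) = (l - 3)*(l - 2)*(l + 4)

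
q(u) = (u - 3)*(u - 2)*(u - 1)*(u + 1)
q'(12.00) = 4877.00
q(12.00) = 12870.00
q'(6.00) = 389.00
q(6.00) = 420.00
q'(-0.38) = -1.19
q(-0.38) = -6.88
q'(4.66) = 130.64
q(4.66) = 91.47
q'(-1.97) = -103.49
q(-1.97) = 56.84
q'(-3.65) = -425.85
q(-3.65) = 462.99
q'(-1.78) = -82.89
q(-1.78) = 39.18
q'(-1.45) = -53.23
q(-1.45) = 16.93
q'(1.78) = -2.17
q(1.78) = 0.58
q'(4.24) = 82.64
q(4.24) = 47.16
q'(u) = (u - 3)*(u - 2)*(u - 1) + (u - 3)*(u - 2)*(u + 1) + (u - 3)*(u - 1)*(u + 1) + (u - 2)*(u - 1)*(u + 1) = 4*u^3 - 15*u^2 + 10*u + 5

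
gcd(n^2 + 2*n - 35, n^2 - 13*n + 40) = n - 5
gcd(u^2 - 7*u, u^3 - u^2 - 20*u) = u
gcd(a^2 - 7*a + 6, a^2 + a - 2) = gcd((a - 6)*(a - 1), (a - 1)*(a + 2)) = a - 1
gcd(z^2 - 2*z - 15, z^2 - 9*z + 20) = z - 5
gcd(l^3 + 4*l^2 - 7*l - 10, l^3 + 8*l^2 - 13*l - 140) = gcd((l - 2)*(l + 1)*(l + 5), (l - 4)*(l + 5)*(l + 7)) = l + 5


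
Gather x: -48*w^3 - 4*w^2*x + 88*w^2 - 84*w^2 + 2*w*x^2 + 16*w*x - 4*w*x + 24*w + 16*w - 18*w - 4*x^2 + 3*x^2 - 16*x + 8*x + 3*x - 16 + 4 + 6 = -48*w^3 + 4*w^2 + 22*w + x^2*(2*w - 1) + x*(-4*w^2 + 12*w - 5) - 6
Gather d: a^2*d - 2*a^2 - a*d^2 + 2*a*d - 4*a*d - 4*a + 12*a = -2*a^2 - a*d^2 + 8*a + d*(a^2 - 2*a)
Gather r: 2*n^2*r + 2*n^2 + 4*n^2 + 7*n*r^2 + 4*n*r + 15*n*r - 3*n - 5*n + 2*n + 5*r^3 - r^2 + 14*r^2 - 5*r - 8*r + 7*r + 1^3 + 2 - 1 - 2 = 6*n^2 - 6*n + 5*r^3 + r^2*(7*n + 13) + r*(2*n^2 + 19*n - 6)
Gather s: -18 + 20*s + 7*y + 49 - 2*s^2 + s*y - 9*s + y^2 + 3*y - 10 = -2*s^2 + s*(y + 11) + y^2 + 10*y + 21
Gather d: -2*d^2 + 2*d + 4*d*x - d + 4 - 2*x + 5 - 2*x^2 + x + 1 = -2*d^2 + d*(4*x + 1) - 2*x^2 - x + 10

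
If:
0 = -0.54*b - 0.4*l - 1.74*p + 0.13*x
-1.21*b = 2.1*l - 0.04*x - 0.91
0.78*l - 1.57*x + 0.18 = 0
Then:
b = 1.15257469802924 - 3.46026700572155*x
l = 2.01282051282051*x - 0.230769230769231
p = 0.685871251701973*x - 0.304645198062126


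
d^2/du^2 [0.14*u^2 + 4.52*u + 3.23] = 0.280000000000000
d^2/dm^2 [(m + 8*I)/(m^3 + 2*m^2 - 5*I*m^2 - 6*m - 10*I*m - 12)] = 2*(-(m + 8*I)*(-3*m^2 - 4*m + 10*I*m + 6 + 10*I)^2 + (-3*m^2 - 4*m + 10*I*m - (m + 8*I)*(3*m + 2 - 5*I) + 6 + 10*I)*(-m^3 - 2*m^2 + 5*I*m^2 + 6*m + 10*I*m + 12))/(-m^3 - 2*m^2 + 5*I*m^2 + 6*m + 10*I*m + 12)^3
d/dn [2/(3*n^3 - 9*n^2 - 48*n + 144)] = 2*(-3*n^2 + 6*n + 16)/(3*(n^3 - 3*n^2 - 16*n + 48)^2)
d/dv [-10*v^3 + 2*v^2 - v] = -30*v^2 + 4*v - 1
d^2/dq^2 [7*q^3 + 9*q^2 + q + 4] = 42*q + 18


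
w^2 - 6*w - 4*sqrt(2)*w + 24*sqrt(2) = (w - 6)*(w - 4*sqrt(2))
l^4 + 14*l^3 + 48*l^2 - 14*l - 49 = (l - 1)*(l + 1)*(l + 7)^2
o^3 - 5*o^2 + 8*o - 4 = (o - 2)^2*(o - 1)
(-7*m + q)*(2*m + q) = -14*m^2 - 5*m*q + q^2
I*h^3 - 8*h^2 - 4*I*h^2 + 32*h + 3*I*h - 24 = (h - 3)*(h + 8*I)*(I*h - I)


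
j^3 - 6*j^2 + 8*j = j*(j - 4)*(j - 2)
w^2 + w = w*(w + 1)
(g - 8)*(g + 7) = g^2 - g - 56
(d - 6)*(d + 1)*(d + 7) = d^3 + 2*d^2 - 41*d - 42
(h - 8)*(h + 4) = h^2 - 4*h - 32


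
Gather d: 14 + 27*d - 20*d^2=-20*d^2 + 27*d + 14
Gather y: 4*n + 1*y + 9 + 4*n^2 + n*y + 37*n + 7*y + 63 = 4*n^2 + 41*n + y*(n + 8) + 72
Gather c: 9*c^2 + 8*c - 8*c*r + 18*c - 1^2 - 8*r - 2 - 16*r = 9*c^2 + c*(26 - 8*r) - 24*r - 3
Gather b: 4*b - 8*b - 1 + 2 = 1 - 4*b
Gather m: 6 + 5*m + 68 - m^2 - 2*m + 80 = -m^2 + 3*m + 154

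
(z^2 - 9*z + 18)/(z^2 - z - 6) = (z - 6)/(z + 2)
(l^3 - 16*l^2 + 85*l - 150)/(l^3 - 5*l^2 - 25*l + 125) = (l - 6)/(l + 5)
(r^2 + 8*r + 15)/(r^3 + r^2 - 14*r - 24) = (r + 5)/(r^2 - 2*r - 8)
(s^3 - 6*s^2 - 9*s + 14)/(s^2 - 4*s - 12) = (s^2 - 8*s + 7)/(s - 6)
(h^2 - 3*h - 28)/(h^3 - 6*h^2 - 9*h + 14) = (h + 4)/(h^2 + h - 2)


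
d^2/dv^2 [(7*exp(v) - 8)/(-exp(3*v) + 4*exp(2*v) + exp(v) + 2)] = (-28*exp(6*v) + 156*exp(5*v) - 492*exp(4*v) + 342*exp(3*v) + 576*exp(2*v) - 234*exp(v) - 44)*exp(v)/(exp(9*v) - 12*exp(8*v) + 45*exp(7*v) - 46*exp(6*v) + 3*exp(5*v) - 96*exp(4*v) - 37*exp(3*v) - 54*exp(2*v) - 12*exp(v) - 8)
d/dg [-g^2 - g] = -2*g - 1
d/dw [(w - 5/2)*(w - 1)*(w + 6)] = 3*w^2 + 5*w - 37/2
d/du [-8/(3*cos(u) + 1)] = -24*sin(u)/(3*cos(u) + 1)^2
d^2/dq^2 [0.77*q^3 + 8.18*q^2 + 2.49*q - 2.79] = 4.62*q + 16.36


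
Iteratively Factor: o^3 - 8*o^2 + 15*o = (o - 5)*(o^2 - 3*o) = o*(o - 5)*(o - 3)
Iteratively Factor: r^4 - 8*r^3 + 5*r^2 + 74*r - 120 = (r + 3)*(r^3 - 11*r^2 + 38*r - 40) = (r - 2)*(r + 3)*(r^2 - 9*r + 20) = (r - 5)*(r - 2)*(r + 3)*(r - 4)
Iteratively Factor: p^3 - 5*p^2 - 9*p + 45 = (p - 5)*(p^2 - 9) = (p - 5)*(p - 3)*(p + 3)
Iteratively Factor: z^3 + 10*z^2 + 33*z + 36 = (z + 3)*(z^2 + 7*z + 12) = (z + 3)^2*(z + 4)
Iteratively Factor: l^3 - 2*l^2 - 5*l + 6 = (l - 1)*(l^2 - l - 6) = (l - 1)*(l + 2)*(l - 3)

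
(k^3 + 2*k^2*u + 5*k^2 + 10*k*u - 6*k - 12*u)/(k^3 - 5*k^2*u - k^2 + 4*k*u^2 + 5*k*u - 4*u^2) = (k^2 + 2*k*u + 6*k + 12*u)/(k^2 - 5*k*u + 4*u^2)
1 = 1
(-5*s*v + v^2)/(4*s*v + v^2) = (-5*s + v)/(4*s + v)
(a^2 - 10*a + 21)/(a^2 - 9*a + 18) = (a - 7)/(a - 6)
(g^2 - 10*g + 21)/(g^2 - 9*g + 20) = (g^2 - 10*g + 21)/(g^2 - 9*g + 20)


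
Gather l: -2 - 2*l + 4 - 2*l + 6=8 - 4*l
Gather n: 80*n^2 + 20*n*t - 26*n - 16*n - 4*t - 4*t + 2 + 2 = 80*n^2 + n*(20*t - 42) - 8*t + 4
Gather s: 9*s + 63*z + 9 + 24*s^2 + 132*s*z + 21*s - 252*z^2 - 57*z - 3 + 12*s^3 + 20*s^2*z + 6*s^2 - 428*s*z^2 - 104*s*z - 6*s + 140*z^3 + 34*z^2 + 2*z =12*s^3 + s^2*(20*z + 30) + s*(-428*z^2 + 28*z + 24) + 140*z^3 - 218*z^2 + 8*z + 6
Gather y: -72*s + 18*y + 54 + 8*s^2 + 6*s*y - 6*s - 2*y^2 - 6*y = 8*s^2 - 78*s - 2*y^2 + y*(6*s + 12) + 54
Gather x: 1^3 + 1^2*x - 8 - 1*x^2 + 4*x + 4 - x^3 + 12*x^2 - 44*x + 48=-x^3 + 11*x^2 - 39*x + 45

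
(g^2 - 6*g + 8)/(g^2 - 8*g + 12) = (g - 4)/(g - 6)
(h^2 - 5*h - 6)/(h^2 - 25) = (h^2 - 5*h - 6)/(h^2 - 25)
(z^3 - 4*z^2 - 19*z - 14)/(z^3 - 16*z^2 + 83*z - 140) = (z^2 + 3*z + 2)/(z^2 - 9*z + 20)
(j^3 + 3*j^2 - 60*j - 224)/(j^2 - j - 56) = j + 4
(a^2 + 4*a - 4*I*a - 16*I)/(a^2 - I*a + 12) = (a + 4)/(a + 3*I)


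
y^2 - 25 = (y - 5)*(y + 5)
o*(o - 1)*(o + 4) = o^3 + 3*o^2 - 4*o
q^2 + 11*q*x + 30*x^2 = (q + 5*x)*(q + 6*x)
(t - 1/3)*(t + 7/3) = t^2 + 2*t - 7/9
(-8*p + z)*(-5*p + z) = 40*p^2 - 13*p*z + z^2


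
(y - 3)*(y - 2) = y^2 - 5*y + 6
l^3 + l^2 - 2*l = l*(l - 1)*(l + 2)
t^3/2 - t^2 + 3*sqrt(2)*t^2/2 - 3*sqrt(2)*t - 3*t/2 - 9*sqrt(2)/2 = (t/2 + 1/2)*(t - 3)*(t + 3*sqrt(2))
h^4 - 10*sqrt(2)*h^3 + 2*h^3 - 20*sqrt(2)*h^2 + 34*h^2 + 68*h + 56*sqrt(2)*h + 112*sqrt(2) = (h + 2)*(h - 7*sqrt(2))*(h - 4*sqrt(2))*(h + sqrt(2))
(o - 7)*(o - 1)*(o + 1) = o^3 - 7*o^2 - o + 7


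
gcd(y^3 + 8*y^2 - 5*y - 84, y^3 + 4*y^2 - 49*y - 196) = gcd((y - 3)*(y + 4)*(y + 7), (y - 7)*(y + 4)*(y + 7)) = y^2 + 11*y + 28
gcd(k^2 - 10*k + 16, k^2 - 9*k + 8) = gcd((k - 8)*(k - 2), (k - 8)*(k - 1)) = k - 8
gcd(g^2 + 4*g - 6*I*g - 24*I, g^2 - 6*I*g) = g - 6*I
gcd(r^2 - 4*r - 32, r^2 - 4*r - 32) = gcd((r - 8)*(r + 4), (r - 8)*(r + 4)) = r^2 - 4*r - 32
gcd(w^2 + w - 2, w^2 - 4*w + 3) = w - 1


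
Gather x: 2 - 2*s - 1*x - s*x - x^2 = -2*s - x^2 + x*(-s - 1) + 2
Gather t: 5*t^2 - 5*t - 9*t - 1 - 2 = 5*t^2 - 14*t - 3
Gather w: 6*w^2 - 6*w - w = 6*w^2 - 7*w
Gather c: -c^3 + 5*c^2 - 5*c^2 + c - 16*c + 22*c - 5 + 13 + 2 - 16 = -c^3 + 7*c - 6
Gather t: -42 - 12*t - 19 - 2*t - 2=-14*t - 63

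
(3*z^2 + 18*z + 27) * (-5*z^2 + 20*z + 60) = -15*z^4 - 30*z^3 + 405*z^2 + 1620*z + 1620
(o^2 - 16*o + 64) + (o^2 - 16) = 2*o^2 - 16*o + 48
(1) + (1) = 2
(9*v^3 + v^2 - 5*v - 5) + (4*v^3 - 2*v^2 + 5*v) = 13*v^3 - v^2 - 5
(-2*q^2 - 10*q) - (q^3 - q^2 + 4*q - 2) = -q^3 - q^2 - 14*q + 2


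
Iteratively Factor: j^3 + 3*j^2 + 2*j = (j)*(j^2 + 3*j + 2) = j*(j + 2)*(j + 1)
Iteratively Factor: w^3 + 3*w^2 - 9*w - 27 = (w - 3)*(w^2 + 6*w + 9) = (w - 3)*(w + 3)*(w + 3)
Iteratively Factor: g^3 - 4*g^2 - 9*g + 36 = (g - 3)*(g^2 - g - 12) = (g - 4)*(g - 3)*(g + 3)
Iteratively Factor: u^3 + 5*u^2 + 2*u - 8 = (u + 4)*(u^2 + u - 2) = (u - 1)*(u + 4)*(u + 2)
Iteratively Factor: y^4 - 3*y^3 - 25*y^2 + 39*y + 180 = (y + 3)*(y^3 - 6*y^2 - 7*y + 60) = (y - 5)*(y + 3)*(y^2 - y - 12) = (y - 5)*(y - 4)*(y + 3)*(y + 3)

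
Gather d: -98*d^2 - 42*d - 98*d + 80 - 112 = -98*d^2 - 140*d - 32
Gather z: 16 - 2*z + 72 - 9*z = 88 - 11*z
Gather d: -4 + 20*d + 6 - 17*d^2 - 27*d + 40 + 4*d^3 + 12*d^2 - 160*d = 4*d^3 - 5*d^2 - 167*d + 42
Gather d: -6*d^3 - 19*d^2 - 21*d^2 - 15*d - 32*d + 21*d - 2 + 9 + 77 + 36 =-6*d^3 - 40*d^2 - 26*d + 120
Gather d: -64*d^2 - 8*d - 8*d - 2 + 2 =-64*d^2 - 16*d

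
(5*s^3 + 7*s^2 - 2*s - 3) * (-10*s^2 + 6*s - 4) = -50*s^5 - 40*s^4 + 42*s^3 - 10*s^2 - 10*s + 12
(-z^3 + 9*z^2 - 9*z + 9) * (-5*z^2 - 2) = 5*z^5 - 45*z^4 + 47*z^3 - 63*z^2 + 18*z - 18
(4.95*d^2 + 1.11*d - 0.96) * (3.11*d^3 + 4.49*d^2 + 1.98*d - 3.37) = 15.3945*d^5 + 25.6776*d^4 + 11.7993*d^3 - 18.7941*d^2 - 5.6415*d + 3.2352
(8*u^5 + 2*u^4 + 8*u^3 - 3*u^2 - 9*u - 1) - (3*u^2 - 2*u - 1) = 8*u^5 + 2*u^4 + 8*u^3 - 6*u^2 - 7*u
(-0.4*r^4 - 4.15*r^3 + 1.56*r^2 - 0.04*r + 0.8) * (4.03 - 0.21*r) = 0.084*r^5 - 0.7405*r^4 - 17.0521*r^3 + 6.2952*r^2 - 0.3292*r + 3.224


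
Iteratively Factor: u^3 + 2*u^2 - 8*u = (u + 4)*(u^2 - 2*u) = u*(u + 4)*(u - 2)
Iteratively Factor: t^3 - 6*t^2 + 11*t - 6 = (t - 1)*(t^2 - 5*t + 6) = (t - 3)*(t - 1)*(t - 2)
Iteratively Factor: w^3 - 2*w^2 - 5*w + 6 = (w - 3)*(w^2 + w - 2) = (w - 3)*(w + 2)*(w - 1)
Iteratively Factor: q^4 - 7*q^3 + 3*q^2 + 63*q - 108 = (q - 3)*(q^3 - 4*q^2 - 9*q + 36) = (q - 3)^2*(q^2 - q - 12) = (q - 3)^2*(q + 3)*(q - 4)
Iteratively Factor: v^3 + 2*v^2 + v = (v + 1)*(v^2 + v) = v*(v + 1)*(v + 1)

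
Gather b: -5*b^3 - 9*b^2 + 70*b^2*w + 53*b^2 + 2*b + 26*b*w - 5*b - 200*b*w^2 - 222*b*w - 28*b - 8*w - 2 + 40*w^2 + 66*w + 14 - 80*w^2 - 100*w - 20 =-5*b^3 + b^2*(70*w + 44) + b*(-200*w^2 - 196*w - 31) - 40*w^2 - 42*w - 8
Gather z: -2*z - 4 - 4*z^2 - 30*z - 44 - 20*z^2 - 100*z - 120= -24*z^2 - 132*z - 168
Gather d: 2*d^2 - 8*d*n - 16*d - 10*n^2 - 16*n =2*d^2 + d*(-8*n - 16) - 10*n^2 - 16*n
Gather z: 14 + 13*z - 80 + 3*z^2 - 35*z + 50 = 3*z^2 - 22*z - 16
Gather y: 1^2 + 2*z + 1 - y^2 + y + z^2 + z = -y^2 + y + z^2 + 3*z + 2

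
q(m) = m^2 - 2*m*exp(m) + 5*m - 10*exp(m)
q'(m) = -2*m*exp(m) + 2*m - 12*exp(m) + 5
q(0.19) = -11.57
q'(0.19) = -9.59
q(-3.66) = -4.97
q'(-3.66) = -2.44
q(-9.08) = 37.05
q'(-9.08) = -13.16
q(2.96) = -283.66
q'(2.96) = -334.90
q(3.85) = -797.70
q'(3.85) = -913.06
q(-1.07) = -6.90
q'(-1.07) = -0.52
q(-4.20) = -3.38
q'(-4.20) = -3.45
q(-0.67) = -7.33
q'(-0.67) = -1.79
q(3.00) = -297.37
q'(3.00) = -350.54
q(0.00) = -10.00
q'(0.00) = -7.00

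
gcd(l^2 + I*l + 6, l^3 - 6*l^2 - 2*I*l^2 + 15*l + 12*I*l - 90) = l + 3*I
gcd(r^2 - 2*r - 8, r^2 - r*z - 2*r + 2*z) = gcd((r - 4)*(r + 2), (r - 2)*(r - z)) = 1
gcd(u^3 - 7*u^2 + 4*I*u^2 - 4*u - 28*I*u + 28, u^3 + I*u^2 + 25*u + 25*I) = 1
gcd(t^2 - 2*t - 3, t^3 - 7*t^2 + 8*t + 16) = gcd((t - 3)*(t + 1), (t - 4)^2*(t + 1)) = t + 1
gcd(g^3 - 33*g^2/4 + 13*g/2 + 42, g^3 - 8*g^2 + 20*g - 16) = g - 4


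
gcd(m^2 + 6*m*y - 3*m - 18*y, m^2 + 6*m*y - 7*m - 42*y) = m + 6*y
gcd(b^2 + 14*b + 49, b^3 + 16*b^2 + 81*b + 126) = b + 7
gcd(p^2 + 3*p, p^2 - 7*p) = p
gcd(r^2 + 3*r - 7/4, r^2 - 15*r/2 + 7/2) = r - 1/2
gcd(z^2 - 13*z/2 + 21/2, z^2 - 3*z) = z - 3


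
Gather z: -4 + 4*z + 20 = 4*z + 16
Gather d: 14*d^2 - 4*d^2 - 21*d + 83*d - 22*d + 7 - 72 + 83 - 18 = 10*d^2 + 40*d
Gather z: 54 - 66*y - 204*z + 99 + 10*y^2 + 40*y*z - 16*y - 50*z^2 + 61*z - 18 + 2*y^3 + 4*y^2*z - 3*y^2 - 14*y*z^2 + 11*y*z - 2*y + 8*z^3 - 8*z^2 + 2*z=2*y^3 + 7*y^2 - 84*y + 8*z^3 + z^2*(-14*y - 58) + z*(4*y^2 + 51*y - 141) + 135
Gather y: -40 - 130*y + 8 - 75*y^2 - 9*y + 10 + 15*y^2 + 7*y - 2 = -60*y^2 - 132*y - 24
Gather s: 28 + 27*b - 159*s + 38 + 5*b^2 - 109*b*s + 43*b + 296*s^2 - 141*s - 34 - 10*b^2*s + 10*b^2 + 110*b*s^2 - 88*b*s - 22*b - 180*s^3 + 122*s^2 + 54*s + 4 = 15*b^2 + 48*b - 180*s^3 + s^2*(110*b + 418) + s*(-10*b^2 - 197*b - 246) + 36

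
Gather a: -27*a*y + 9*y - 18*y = -27*a*y - 9*y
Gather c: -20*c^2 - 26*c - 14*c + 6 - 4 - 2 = -20*c^2 - 40*c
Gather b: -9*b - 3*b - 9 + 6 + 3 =-12*b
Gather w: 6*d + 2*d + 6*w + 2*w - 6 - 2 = 8*d + 8*w - 8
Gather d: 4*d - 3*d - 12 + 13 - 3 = d - 2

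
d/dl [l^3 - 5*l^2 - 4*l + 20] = 3*l^2 - 10*l - 4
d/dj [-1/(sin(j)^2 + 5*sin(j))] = (2*sin(j) + 5)*cos(j)/((sin(j) + 5)^2*sin(j)^2)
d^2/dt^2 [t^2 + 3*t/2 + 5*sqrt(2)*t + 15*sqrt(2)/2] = 2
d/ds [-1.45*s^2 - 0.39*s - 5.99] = -2.9*s - 0.39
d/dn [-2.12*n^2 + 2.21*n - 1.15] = 2.21 - 4.24*n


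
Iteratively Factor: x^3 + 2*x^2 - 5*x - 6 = (x - 2)*(x^2 + 4*x + 3) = (x - 2)*(x + 3)*(x + 1)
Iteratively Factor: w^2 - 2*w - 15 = (w + 3)*(w - 5)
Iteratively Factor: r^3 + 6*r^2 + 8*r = (r + 2)*(r^2 + 4*r) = (r + 2)*(r + 4)*(r)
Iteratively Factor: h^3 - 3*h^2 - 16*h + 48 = (h - 3)*(h^2 - 16) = (h - 3)*(h + 4)*(h - 4)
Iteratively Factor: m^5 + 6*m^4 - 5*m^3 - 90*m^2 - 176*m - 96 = (m + 2)*(m^4 + 4*m^3 - 13*m^2 - 64*m - 48) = (m - 4)*(m + 2)*(m^3 + 8*m^2 + 19*m + 12) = (m - 4)*(m + 2)*(m + 3)*(m^2 + 5*m + 4) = (m - 4)*(m + 2)*(m + 3)*(m + 4)*(m + 1)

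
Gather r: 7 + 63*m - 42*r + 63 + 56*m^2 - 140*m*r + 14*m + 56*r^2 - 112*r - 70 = 56*m^2 + 77*m + 56*r^2 + r*(-140*m - 154)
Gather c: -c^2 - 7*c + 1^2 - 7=-c^2 - 7*c - 6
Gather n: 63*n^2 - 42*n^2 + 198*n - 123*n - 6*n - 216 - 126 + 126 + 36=21*n^2 + 69*n - 180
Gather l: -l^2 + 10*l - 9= -l^2 + 10*l - 9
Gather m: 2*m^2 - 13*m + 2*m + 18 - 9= 2*m^2 - 11*m + 9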